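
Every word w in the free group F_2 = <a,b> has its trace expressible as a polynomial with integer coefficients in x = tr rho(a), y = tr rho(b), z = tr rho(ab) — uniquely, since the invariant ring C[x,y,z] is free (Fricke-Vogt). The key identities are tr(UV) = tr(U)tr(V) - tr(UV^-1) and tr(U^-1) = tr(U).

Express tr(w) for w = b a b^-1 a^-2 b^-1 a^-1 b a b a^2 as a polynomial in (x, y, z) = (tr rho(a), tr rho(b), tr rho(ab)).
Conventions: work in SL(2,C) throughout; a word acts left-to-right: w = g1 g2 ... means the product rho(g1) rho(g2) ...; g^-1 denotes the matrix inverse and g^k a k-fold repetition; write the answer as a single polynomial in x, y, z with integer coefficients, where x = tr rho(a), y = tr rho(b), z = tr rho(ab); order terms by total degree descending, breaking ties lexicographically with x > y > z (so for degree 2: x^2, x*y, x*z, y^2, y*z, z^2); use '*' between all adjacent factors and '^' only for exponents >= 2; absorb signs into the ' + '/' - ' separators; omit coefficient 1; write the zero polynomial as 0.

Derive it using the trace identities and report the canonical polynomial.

-x^3*y*z^4 + x^4*z^3 + 3*x^2*y^2*z^3 + x^2*z^5 - 2*x^3*y*z^2 - 3*x*y^3*z^2 - 2*x*y*z^4 + x^2*y^2*z - 4*x^2*z^3 + y^4*z + y^2*z^3 + 8*x*y*z^2 - 4*y^2*z + z

trace(a^2 b) = trace(a) * trace(b a) - trace(b) = x*z - y
trace(a^2) = trace(a) * trace(a) - trace(1) = x^2 - 2
trace(b a^2 b) = trace(b) * trace(a^2 b) - trace(a^2) = x*y*z - x^2 - y^2 + 2
trace(b a b a) = trace(a b) * trace(a b) - trace(1) = z^2 - 2
trace(b a b) = trace(b) * trace(a b) - trace(a) = y*z - x
trace(a^2 b a b) = trace(a) * trace(b a b a) - trace(b a b) = x*z^2 - y*z - x
trace(a^2 b a) = trace(a) * trace(b a^2) - trace(b a) = x^2*z - x*y - z
trace(b a^2 b a b) = trace(b) * trace(a^2 b a b) - trace(a^2 b a) = x*y*z^2 - x^2*z - y^2*z + z
trace(b a b a b a) = trace(b a b a) * trace(b a) - trace(a b) = z^3 - 3*z
trace(b a b a b) = trace(b) * trace(a b a b) - trace(a b a) = y*z^2 - x*z - y
trace(b a^2 b a b a) = trace(a) * trace(b a b a b a) - trace(b a b a b) = x*z^3 - y*z^2 - 2*x*z + y
trace(a^-1 b a^2 b a b) = trace(b a^2 b a b) * trace(a) - trace(b a^2 b a b a) = x^2*y*z^2 - x^3*z - x*y^2*z - x*z^3 + y*z^2 + 3*x*z - y
trace(b a^2 b a b^-1 a^-1) = trace(a^-1 b a^2 b a) * trace(b) - trace(a^-1 b a^2 b a b) = -x^2*y*z^2 + x^3*z + 2*x*y^2*z + x*z^3 - x^2*y - y^3 - y*z^2 - 3*x*z + 3*y
trace(a b a^2 b a) = trace(a) * trace(b a^2 b a) - trace(b a^2 b) = x^2*z^2 - 2*x*y*z + y^2 - 2
trace(b^2 a b) = trace(b) * trace(a b^2) - trace(a b) = y^2*z - x*y - z
trace(b a b a^2 b) = trace(a) * trace(b^2 a b a) - trace(b^2 a b) = x*y*z^2 - x^2*z - y^2*z + z
trace(a b a b a^2 b a) = trace(a) * trace(b a b a^2 b a) - trace(b a b a^2 b) = x^2*z^3 - 2*x*y*z^2 - x^2*z + y^2*z + x*y - z
trace(b a b a b a b a) = trace(a b a b) * trace(a b a b) - trace(1) = z^4 - 4*z^2 + 2
trace(b a b a b a b) = trace(b) * trace(a b a b a b) - trace(a b a b a) = y*z^3 - x*z^2 - 2*y*z + x
trace(a b a b a^2 b a b) = trace(a) * trace(b a b a b a b a) - trace(b a b a b a b) = x*z^4 - y*z^3 - 3*x*z^2 + 2*y*z + x
trace(b a b a^2 b a b^-1 a) = trace(a b a b a^2 b a) * trace(b) - trace(a b a b a^2 b a b) = x^2*y*z^3 - 2*x*y^2*z^2 - x*z^4 - x^2*y*z + y^3*z + y*z^3 + x*y^2 + 3*x*z^2 - 3*y*z - x
trace(b a b a^2 b a b^-1 a^-1) = trace(b a b a^2 b a b^-1) * trace(a) - trace(b a b a^2 b a b^-1 a) = -x^2*y*z^3 + x^3*z^2 + 2*x*y^2*z^2 + x*z^4 - x^2*y*z - y^3*z - y*z^3 - 3*x*z^2 + 3*y*z - x
trace(a b a b a^2) = trace(a) * trace(a b a b a) - trace(a b a b) = x^2*z^2 - x*y*z - x^2 - z^2 + 2
trace(b a b a b a^2 b) = trace(b) * trace(a b a b a^2 b) - trace(a b a b a^2) = x*y*z^3 - x^2*z^2 - y^2*z^2 - x*y*z + x^2 + y^2 + z^2 - 2
trace(b a b^2 a b a b a) = trace(b) * trace(a b a b a b a b) - trace(a b a b a b a) = y*z^4 - x*z^3 - 3*y*z^2 + 2*x*z + y
trace(b a b^2 a b a b) = trace(b) * trace(a b a b^2 a b) - trace(a b a b^2 a) = y^2*z^3 - 2*x*y*z^2 + x^2*z - y^2*z + x*y - z
trace(b a b a b a^2 b a b) = trace(a) * trace(b a b^2 a b a b a) - trace(b a b^2 a b a b) = x*y*z^4 - x^2*z^3 - y^2*z^3 - x*y*z^2 + x^2*z + y^2*z + z
trace(b a b a b a b a b a) = trace(b a b a b a) * trace(b a b a) - trace(a b) = z^5 - 5*z^3 + 5*z
trace(b a b a b a^2 b a b a) = trace(a) * trace(b a b a b a b a b a) - trace(b a b a b a b a b) = x*z^5 - y*z^4 - 4*x*z^3 + 3*y*z^2 + 3*x*z - y
trace(a^-1 b a b a b a^2 b a b) = trace(b a b a b a^2 b a b) * trace(a) - trace(b a b a b a^2 b a b a) = x^2*y*z^4 - x^3*z^3 - x*y^2*z^3 - x*z^5 - x^2*y*z^2 + y*z^4 + x^3*z + x*y^2*z + 4*x*z^3 - 3*y*z^2 - 2*x*z + y
trace(a^-1 b a b a b a^2 b a b^-1) = trace(a^-1 b a b a b a^2 b a) * trace(b) - trace(a^-1 b a b a b a^2 b a b) = -x^2*y*z^4 + x^3*z^3 + 2*x*y^2*z^3 + x*z^5 - y^3*z^2 - y*z^4 - x^3*z - 2*x*y^2*z - 4*x*z^3 + x^2*y + y^3 + 4*y*z^2 + 2*x*z - 3*y
trace(a b a b a^2 b a b^-1 a^-2 b) = trace(a^-1 b a b a b a^2 b a b^-1) * trace(a) - trace(a^-1 b a b a b a^2 b a b^-1 a) = -x^3*y*z^4 + x^4*z^3 + 2*x^2*y^2*z^3 + x^2*z^5 - x*y^3*z^2 - x*y*z^4 - x^4*z - 2*x^2*y^2*z - 5*x^2*z^3 + x^3*y + x*y^3 + 6*x*y*z^2 + 3*x^2*z - y^2*z - 4*x*y + z
trace(b a b a^2 b a b^-1 a^-2 b^-1 a) = trace(a b a b a^2 b a b^-1 a^-2) * trace(b) - trace(a b a b a^2 b a b^-1 a^-2 b) = x^3*y*z^4 - x^4*z^3 - 3*x^2*y^2*z^3 - x^2*z^5 + x^3*y*z^2 + 3*x*y^3*z^2 + 2*x*y*z^4 + x^4*z + x^2*y^2*z + 5*x^2*z^3 - y^4*z - y^2*z^3 - x^3*y - x*y^3 - 9*x*y*z^2 - 3*x^2*z + 4*y^2*z + 3*x*y - z
trace(b a b^-1 a^-2 b^-1 a^-1 b a b a^2) = trace(b a b a^2 b a b^-1 a^-2 b^-1) * trace(a) - trace(b a b a^2 b a b^-1 a^-2 b^-1 a) = -x^3*y*z^4 + x^4*z^3 + 3*x^2*y^2*z^3 + x^2*z^5 - 2*x^3*y*z^2 - 3*x*y^3*z^2 - 2*x*y*z^4 + x^2*y^2*z - 4*x^2*z^3 + y^4*z + y^2*z^3 + 8*x*y*z^2 - 4*y^2*z + z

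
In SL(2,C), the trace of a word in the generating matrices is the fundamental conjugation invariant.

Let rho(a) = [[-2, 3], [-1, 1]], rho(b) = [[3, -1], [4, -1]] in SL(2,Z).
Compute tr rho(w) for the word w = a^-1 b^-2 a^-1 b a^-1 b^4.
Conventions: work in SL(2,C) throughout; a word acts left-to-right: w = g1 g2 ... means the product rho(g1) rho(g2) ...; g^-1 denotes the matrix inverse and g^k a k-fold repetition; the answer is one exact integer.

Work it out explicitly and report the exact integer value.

3040

rho(a^-1) = [[1, -3], [1, -2]]
... * rho(b^-1) = [[-1, 1], [-4, 3]]  ->  [[11, -8], [7, -5]]
... * rho(b^-1) = [[-1, 1], [-4, 3]]  ->  [[21, -13], [13, -8]]
... * rho(a^-1) = [[1, -3], [1, -2]]  ->  [[8, -37], [5, -23]]
... * rho(b) = [[3, -1], [4, -1]]  ->  [[-124, 29], [-77, 18]]
... * rho(a^-1) = [[1, -3], [1, -2]]  ->  [[-95, 314], [-59, 195]]
... * rho(b) = [[3, -1], [4, -1]]  ->  [[971, -219], [603, -136]]
... * rho(b) = [[3, -1], [4, -1]]  ->  [[2037, -752], [1265, -467]]
... * rho(b) = [[3, -1], [4, -1]]  ->  [[3103, -1285], [1927, -798]]
... * rho(b) = [[3, -1], [4, -1]]  ->  [[4169, -1818], [2589, -1129]]
tr = 4169 + -1129 = 3040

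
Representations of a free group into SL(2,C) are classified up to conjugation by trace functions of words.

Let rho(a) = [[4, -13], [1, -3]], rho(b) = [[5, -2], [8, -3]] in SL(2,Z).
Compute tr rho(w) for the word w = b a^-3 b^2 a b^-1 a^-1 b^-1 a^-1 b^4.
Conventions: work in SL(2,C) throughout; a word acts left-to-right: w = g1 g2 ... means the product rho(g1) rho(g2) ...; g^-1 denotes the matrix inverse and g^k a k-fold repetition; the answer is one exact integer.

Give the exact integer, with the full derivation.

3278885

rho(b) = [[5, -2], [8, -3]]
... * rho(a^-1) = [[-3, 13], [-1, 4]]  ->  [[-13, 57], [-21, 92]]
... * rho(a^-1) = [[-3, 13], [-1, 4]]  ->  [[-18, 59], [-29, 95]]
... * rho(a^-1) = [[-3, 13], [-1, 4]]  ->  [[-5, 2], [-8, 3]]
... * rho(b) = [[5, -2], [8, -3]]  ->  [[-9, 4], [-16, 7]]
... * rho(b) = [[5, -2], [8, -3]]  ->  [[-13, 6], [-24, 11]]
... * rho(a) = [[4, -13], [1, -3]]  ->  [[-46, 151], [-85, 279]]
... * rho(b^-1) = [[-3, 2], [-8, 5]]  ->  [[-1070, 663], [-1977, 1225]]
... * rho(a^-1) = [[-3, 13], [-1, 4]]  ->  [[2547, -11258], [4706, -20801]]
... * rho(b^-1) = [[-3, 2], [-8, 5]]  ->  [[82423, -51196], [152290, -94593]]
... * rho(a^-1) = [[-3, 13], [-1, 4]]  ->  [[-196073, 866715], [-362277, 1601398]]
... * rho(b) = [[5, -2], [8, -3]]  ->  [[5953355, -2207999], [10999799, -4079640]]
... * rho(b) = [[5, -2], [8, -3]]  ->  [[12102783, -5282713], [22361875, -9760678]]
... * rho(b) = [[5, -2], [8, -3]]  ->  [[18252211, -8357427], [33723951, -15441716]]
... * rho(b) = [[5, -2], [8, -3]]  ->  [[24401639, -11432141], [45086027, -21122754]]
tr = 24401639 + -21122754 = 3278885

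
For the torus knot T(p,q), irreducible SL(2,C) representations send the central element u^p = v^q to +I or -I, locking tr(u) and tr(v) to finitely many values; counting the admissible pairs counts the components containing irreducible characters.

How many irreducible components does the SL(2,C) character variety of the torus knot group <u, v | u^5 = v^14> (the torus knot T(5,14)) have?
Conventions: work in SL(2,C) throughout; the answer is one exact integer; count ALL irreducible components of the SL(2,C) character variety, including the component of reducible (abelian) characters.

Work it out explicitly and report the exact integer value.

Gamma = < u, v | u^5 = v^14 > (torus knot T(5,14)); the central element u^5 = v^14 acts as +I or -I in any irreducible SL(2,C) representation.
This locks tr(u) to 2*cos(pi*alpha/5), alpha in 1..4, and tr(v) to 2*cos(pi*beta/14), beta in 1..13, on each component of irreducible characters.
u^5 = (-1)^alpha I and v^14 = (-1)^beta I must agree, so alpha and beta have equal parity.
count pairs: odd alpha (2 choices) x odd beta (7), plus even alpha (2) x even beta (6): 2*7 + 2*6 = 26.
That is 26 components of irreducible characters, and with the reducible (abelian) component the total is 27.

27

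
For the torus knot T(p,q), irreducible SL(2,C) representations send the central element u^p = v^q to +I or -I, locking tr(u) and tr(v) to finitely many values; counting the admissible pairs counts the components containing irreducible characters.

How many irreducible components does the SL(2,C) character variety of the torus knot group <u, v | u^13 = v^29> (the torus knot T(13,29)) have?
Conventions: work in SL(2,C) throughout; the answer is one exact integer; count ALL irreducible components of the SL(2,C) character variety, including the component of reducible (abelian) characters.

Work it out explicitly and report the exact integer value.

In the torus knot group T(13,29), u^13 = v^29 is central, so an irreducible representation sends it to +I or -I (Schur).
This locks tr(u) to 2*cos(pi*alpha/13), alpha in 1..12, and tr(v) to 2*cos(pi*beta/29), beta in 1..28, on each component of irreducible characters.
The two central values (-1)^alpha I and (-1)^beta I must be the same matrix, so alpha and beta share a parity.
Enumerate parity-matched pairs: 6*14 odd-odd plus 6*14 even-even gives 168.
components with irreducible characters: 168; plus the single component of reducible (abelian) characters: total 169.

169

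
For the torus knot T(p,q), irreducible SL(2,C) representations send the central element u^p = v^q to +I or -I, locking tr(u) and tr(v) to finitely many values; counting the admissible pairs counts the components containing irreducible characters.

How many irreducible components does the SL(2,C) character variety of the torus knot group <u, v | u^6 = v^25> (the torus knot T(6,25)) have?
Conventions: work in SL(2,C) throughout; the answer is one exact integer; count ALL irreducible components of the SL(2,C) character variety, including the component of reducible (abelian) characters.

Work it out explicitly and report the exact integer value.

61

For T(6,25): irreducibility forces the central element u^6 = v^25 to one of +I, -I.
This locks tr(u) to 2*cos(pi*alpha/6), alpha in 1..5, and tr(v) to 2*cos(pi*beta/25), beta in 1..24, on each component of irreducible characters.
Consistency of u^6 = (-1)^alpha I with v^25 = (-1)^beta I forces alpha = beta (mod 2).
Counting: 3 odd alphas x 12 odd betas + 2 even alphas x 12 even betas = 36 + 24 = 60.
That is 60 components of irreducible characters, and with the reducible (abelian) component the total is 61.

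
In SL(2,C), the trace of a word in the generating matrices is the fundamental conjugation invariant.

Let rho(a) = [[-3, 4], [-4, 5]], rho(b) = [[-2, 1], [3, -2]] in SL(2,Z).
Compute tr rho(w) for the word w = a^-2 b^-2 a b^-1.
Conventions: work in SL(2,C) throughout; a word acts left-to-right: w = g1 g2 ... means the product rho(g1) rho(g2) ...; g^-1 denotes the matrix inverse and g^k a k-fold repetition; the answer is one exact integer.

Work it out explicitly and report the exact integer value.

580

rho(a^-1) = [[5, -4], [4, -3]]
... * rho(a^-1) = [[5, -4], [4, -3]]  ->  [[9, -8], [8, -7]]
... * rho(b^-1) = [[-2, -1], [-3, -2]]  ->  [[6, 7], [5, 6]]
... * rho(b^-1) = [[-2, -1], [-3, -2]]  ->  [[-33, -20], [-28, -17]]
... * rho(a) = [[-3, 4], [-4, 5]]  ->  [[179, -232], [152, -197]]
... * rho(b^-1) = [[-2, -1], [-3, -2]]  ->  [[338, 285], [287, 242]]
tr = 338 + 242 = 580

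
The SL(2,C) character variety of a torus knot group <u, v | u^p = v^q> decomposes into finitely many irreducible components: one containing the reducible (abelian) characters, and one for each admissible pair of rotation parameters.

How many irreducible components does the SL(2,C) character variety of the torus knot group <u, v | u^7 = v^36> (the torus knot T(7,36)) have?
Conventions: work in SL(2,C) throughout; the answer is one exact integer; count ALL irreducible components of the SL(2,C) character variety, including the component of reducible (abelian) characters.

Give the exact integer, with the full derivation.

106

In the torus knot group T(7,36), u^7 = v^36 is central, so an irreducible representation sends it to +I or -I (Schur).
So on each irreducible component the traces are pinned: tr(u) = 2*cos(pi*alpha/7) with 1 <= alpha <= 6, tr(v) = 2*cos(pi*beta/36) with 1 <= beta <= 35.
The two central values (-1)^alpha I and (-1)^beta I must be the same matrix, so alpha and beta share a parity.
Enumerate parity-matched pairs: 3*18 odd-odd plus 3*17 even-even gives 105.
That is 105 components of irreducible characters, and with the reducible (abelian) component the total is 106.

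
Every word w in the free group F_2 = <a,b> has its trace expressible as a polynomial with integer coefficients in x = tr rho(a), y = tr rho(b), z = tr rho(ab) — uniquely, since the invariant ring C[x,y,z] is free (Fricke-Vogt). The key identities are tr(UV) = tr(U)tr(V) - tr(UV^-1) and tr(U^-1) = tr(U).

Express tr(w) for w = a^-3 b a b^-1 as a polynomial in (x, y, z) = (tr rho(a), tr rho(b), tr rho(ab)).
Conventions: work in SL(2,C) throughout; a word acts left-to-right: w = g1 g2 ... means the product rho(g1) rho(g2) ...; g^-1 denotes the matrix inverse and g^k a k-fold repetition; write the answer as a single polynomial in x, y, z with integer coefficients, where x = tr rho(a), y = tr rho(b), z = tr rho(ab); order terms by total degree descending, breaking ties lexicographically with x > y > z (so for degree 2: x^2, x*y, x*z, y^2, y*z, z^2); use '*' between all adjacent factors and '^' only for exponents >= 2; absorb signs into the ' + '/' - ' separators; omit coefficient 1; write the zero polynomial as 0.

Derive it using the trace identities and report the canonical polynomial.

tr(a b a) = tr(a)*tr(b a) - tr(b)  (reduce the a square) = x*z - y
tr(a b a b) = tr(a b)*tr(a b) - tr(1)  (split on a) = z^2 - 2
tr(b a b^-1 a) = tr(a b a)*tr(b) - tr(a b a b)  (eliminate b^-1) = x*y*z - y^2 - z^2 + 2
tr(a^-1 b a b^-1) = tr(b a b^-1)*tr(a) - tr(b a b^-1 a)  (eliminate a^-1) = -x*y*z + x^2 + y^2 + z^2 - 2
tr(a^-1 b a b^-1 a^-1) = tr(a^-1 b a b^-1)*tr(a) - tr(a^-1 b a b^-1 a)  (eliminate a^-1) = -x^2*y*z + x^3 + x*y^2 + x*z^2 - 3*x
tr(a^-3 b a b^-1) = tr(a^-1 b a b^-1 a^-1)*tr(a) - tr(a^-1 b a b^-1)  (eliminate a^-1) = -x^3*y*z + x^4 + x^2*y^2 + x^2*z^2 + x*y*z - 4*x^2 - y^2 - z^2 + 2

-x^3*y*z + x^4 + x^2*y^2 + x^2*z^2 + x*y*z - 4*x^2 - y^2 - z^2 + 2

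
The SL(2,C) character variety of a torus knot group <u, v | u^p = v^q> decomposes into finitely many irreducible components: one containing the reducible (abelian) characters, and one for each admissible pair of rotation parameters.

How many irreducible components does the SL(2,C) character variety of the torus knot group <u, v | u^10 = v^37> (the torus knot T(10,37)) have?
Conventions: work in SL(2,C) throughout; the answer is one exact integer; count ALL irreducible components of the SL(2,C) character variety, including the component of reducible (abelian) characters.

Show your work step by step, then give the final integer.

163

For T(10,37): irreducibility forces the central element u^10 = v^37 to one of +I, -I.
This locks tr(u) to 2*cos(pi*alpha/10), alpha in 1..9, and tr(v) to 2*cos(pi*beta/37), beta in 1..36, on each component of irreducible characters.
u^10 = (-1)^alpha I and v^37 = (-1)^beta I must agree, so alpha and beta have equal parity.
count pairs: odd alpha (5 choices) x odd beta (18), plus even alpha (4) x even beta (18): 5*18 + 4*18 = 162.
Total: 162 irreducible-character components + 1 reducible (abelian) component = 163.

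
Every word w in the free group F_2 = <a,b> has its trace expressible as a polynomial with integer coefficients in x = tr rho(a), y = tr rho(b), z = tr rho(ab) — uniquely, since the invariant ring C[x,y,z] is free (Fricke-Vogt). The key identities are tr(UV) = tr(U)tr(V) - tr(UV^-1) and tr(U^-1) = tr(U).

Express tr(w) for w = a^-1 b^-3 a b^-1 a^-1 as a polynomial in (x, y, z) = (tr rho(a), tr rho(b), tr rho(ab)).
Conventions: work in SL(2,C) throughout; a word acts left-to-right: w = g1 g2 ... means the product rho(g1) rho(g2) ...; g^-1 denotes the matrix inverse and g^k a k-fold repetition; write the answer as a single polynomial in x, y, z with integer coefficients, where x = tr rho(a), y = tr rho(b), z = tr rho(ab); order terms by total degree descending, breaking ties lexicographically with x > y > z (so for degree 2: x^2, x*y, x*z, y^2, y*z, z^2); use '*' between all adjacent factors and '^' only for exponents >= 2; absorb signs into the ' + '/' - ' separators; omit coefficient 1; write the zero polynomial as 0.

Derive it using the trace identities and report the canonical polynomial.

trace(b^-1) = trace(b) = y
apply: trace(b^-1 a) = trace(a) trace(b) - trace(a b) = x*y - z
apply: trace(a^-1 b^-1) = trace(b^-1) trace(a) - trace(b^-1 a) = z
trace(a b a) = trace(a) trace(b a) - trace(b) = x*z - y
use: trace(a b a b) = trace(b a) trace(b a) - trace(1)   [split at repeated b] = z^2 - 2
use: trace(b^-1 a b a) = trace(a b a) trace(b) - trace(a b a b) = x*y*z - y^2 - z^2 + 2
apply: trace(b^-1 a b a^-1) = trace(b^-1 a b) trace(a) - trace(b^-1 a b a) = -x*y*z + x^2 + y^2 + z^2 - 2
use: trace(a^-2 b^-1 a b) = trace(b^-1 a b a^-1) trace(a) - trace(b^-1 a b) = -x^2*y*z + x^3 + x*y^2 + x*z^2 - 3*x
apply: trace(a b^-1 a^-2 b^-1) = trace(a^-2 b^-1 a) trace(b) - trace(a^-2 b^-1 a b) = x^2*y*z - x^3 - x*y^2 - x*z^2 + y*z + 3*x
trace(b^-1 a b^-1 a^-2 b^-1) = trace(a b^-1 a^-2 b^-1) trace(b) - trace(a b^-1 a^-2) = x^2*y^2*z - x^3*y - x*y^3 - x*y*z^2 + y^2*z + 3*x*y - z
trace(a^-1 b^-3 a b^-1 a^-1) = trace(b^-1 a b^-1 a^-2 b^-1) trace(b) - trace(b^-1 a b^-1 a^-2) = x^2*y^3*z - x^3*y^2 - x*y^4 - x*y^2*z^2 - x^2*y*z + y^3*z + x^3 + 4*x*y^2 + x*z^2 - 2*y*z - 3*x

x^2*y^3*z - x^3*y^2 - x*y^4 - x*y^2*z^2 - x^2*y*z + y^3*z + x^3 + 4*x*y^2 + x*z^2 - 2*y*z - 3*x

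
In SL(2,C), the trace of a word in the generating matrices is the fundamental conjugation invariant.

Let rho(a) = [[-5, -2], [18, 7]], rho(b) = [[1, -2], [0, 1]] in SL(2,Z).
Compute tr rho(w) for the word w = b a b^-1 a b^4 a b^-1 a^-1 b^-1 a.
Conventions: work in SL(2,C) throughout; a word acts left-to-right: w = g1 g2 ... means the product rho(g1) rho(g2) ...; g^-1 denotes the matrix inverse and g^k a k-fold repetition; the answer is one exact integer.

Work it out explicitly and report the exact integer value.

rho(b) = [[1, -2], [0, 1]]
... * rho(a) = [[-5, -2], [18, 7]]  ->  [[-41, -16], [18, 7]]
... * rho(b^-1) = [[1, 2], [0, 1]]  ->  [[-41, -98], [18, 43]]
... * rho(a) = [[-5, -2], [18, 7]]  ->  [[-1559, -604], [684, 265]]
... * rho(b) = [[1, -2], [0, 1]]  ->  [[-1559, 2514], [684, -1103]]
... * rho(b) = [[1, -2], [0, 1]]  ->  [[-1559, 5632], [684, -2471]]
... * rho(b) = [[1, -2], [0, 1]]  ->  [[-1559, 8750], [684, -3839]]
... * rho(b) = [[1, -2], [0, 1]]  ->  [[-1559, 11868], [684, -5207]]
... * rho(a) = [[-5, -2], [18, 7]]  ->  [[221419, 86194], [-97146, -37817]]
... * rho(b^-1) = [[1, 2], [0, 1]]  ->  [[221419, 529032], [-97146, -232109]]
... * rho(a^-1) = [[7, 2], [-18, -5]]  ->  [[-7972643, -2202322], [3497940, 966253]]
... * rho(b^-1) = [[1, 2], [0, 1]]  ->  [[-7972643, -18147608], [3497940, 7962133]]
... * rho(a) = [[-5, -2], [18, 7]]  ->  [[-286793729, -111087970], [125828694, 48739051]]
tr = -286793729 + 48739051 = -238054678

-238054678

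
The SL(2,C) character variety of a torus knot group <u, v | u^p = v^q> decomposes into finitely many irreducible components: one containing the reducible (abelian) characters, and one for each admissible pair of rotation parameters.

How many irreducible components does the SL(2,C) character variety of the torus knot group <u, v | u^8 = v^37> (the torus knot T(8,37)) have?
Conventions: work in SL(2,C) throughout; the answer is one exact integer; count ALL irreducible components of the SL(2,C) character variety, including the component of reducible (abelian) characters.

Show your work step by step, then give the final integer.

127

Gamma = < u, v | u^8 = v^37 > (torus knot T(8,37)); the central element u^8 = v^37 acts as +I or -I in any irreducible SL(2,C) representation.
This locks tr(u) to 2*cos(pi*alpha/8), alpha in 1..7, and tr(v) to 2*cos(pi*beta/37), beta in 1..36, on each component of irreducible characters.
Consistency of u^8 = (-1)^alpha I with v^37 = (-1)^beta I forces alpha = beta (mod 2).
count pairs: odd alpha (4 choices) x odd beta (18), plus even alpha (3) x even beta (18): 4*18 + 3*18 = 126.
That is 126 components of irreducible characters, and with the reducible (abelian) component the total is 127.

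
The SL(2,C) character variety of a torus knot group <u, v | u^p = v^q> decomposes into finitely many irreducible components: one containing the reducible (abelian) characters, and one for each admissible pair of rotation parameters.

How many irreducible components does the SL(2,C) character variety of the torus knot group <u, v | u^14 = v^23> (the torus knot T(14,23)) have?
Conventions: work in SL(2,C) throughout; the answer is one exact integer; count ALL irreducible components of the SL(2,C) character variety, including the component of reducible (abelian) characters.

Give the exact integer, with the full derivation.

144

In the torus knot group T(14,23), u^14 = v^23 is central, so an irreducible representation sends it to +I or -I (Schur).
On an irreducible component, tr(u) is locked at 2*cos(pi*alpha/14) for some alpha in 1..13, and tr(v) at 2*cos(pi*beta/23) for some beta in 1..22.
Consistency of u^14 = (-1)^alpha I with v^23 = (-1)^beta I forces alpha = beta (mod 2).
count pairs: odd alpha (7 choices) x odd beta (11), plus even alpha (6) x even beta (11): 7*11 + 6*11 = 143.
That is 143 components of irreducible characters, and with the reducible (abelian) component the total is 144.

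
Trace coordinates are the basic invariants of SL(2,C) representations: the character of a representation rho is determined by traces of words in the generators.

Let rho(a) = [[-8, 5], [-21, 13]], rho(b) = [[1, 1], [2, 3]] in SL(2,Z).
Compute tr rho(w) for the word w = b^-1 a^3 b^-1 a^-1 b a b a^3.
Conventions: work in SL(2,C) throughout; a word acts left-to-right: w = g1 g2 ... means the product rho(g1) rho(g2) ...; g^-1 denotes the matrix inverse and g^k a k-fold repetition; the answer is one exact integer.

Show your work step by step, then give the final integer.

-364377

rho(b^-1) = [[3, -1], [-2, 1]]
... * rho(a) = [[-8, 5], [-21, 13]]  ->  [[-3, 2], [-5, 3]]
... * rho(a) = [[-8, 5], [-21, 13]]  ->  [[-18, 11], [-23, 14]]
... * rho(a) = [[-8, 5], [-21, 13]]  ->  [[-87, 53], [-110, 67]]
... * rho(b^-1) = [[3, -1], [-2, 1]]  ->  [[-367, 140], [-464, 177]]
... * rho(a^-1) = [[13, -5], [21, -8]]  ->  [[-1831, 715], [-2315, 904]]
... * rho(b) = [[1, 1], [2, 3]]  ->  [[-401, 314], [-507, 397]]
... * rho(a) = [[-8, 5], [-21, 13]]  ->  [[-3386, 2077], [-4281, 2626]]
... * rho(b) = [[1, 1], [2, 3]]  ->  [[768, 2845], [971, 3597]]
... * rho(a) = [[-8, 5], [-21, 13]]  ->  [[-65889, 40825], [-83305, 51616]]
... * rho(a) = [[-8, 5], [-21, 13]]  ->  [[-330213, 201280], [-417496, 254483]]
... * rho(a) = [[-8, 5], [-21, 13]]  ->  [[-1585176, 965575], [-2004175, 1220799]]
tr = -1585176 + 1220799 = -364377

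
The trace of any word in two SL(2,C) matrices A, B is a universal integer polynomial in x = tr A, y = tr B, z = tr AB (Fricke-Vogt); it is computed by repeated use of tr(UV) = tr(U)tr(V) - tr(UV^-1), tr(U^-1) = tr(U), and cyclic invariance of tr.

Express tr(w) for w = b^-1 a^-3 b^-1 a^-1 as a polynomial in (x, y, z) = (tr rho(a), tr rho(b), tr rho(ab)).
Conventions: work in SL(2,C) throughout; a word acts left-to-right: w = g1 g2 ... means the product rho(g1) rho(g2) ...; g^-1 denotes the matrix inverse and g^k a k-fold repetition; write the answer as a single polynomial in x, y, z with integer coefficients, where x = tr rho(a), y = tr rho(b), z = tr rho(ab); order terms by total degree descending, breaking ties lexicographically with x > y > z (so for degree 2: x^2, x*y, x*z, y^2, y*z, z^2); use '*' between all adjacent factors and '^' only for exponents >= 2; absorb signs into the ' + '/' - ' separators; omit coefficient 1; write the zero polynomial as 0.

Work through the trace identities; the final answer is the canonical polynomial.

next, tr(a^-1) = tr(a) = x
and tr(a^-2) = tr(a^-1) tr(a) - tr(1) = x^2 - 2
tr(a^-3) = tr(a^-2) tr(a) - tr(a^-1) = x^3 - 3*x
and tr(a^-4) = tr(a^-3) tr(a) - tr(a^-2) = x^4 - 4*x^2 + 2
next, tr(b a^-1) = tr(b) tr(a) - tr(b a) = x*y - z
next, tr(a^-1 b a^-1) = tr(b a^-1) tr(a) - tr(b) = x^2*y - x*z - y
and tr(a^-1 b a^-2) = tr(a^-1 b a^-1) tr(a) - tr(a^-1 b) = x^3*y - x^2*z - 2*x*y + z
next, tr(a^-4 b) = tr(a^-1 b a^-2) tr(a) - tr(a^-1 b a^-1) = x^4*y - x^3*z - 3*x^2*y + 2*x*z + y
next, tr(a^-1 b^-1 a^-3) = tr(a^-4) tr(b) - tr(a^-4 b) = x^3*z - x^2*y - 2*x*z + y
next, tr(b^2) = tr(b) tr(b) - tr(1) = y^2 - 2
tr(b^2 a) = tr(b) tr(a b) - tr(a) = y*z - x
tr(b^2 a^-1) = tr(b^2) tr(a) - tr(b^2 a) = x*y^2 - y*z - x
tr(a^-1 b^2 a^-1) = tr(b^2 a^-1) tr(a) - tr(b^2) = x^2*y^2 - x*y*z - x^2 - y^2 + 2
next, tr(b a^-3 b) = tr(a^-1 b^2 a^-1) tr(a) - tr(a^-1 b^2) = x^3*y^2 - x^2*y*z - x^3 - 2*x*y^2 + y*z + 3*x
tr(b a b a) = tr(a b) tr(a b) - tr(1) = z^2 - 2
tr(a^-1 b a b) = tr(b a b) tr(a) - tr(b a b a) = x*y*z - x^2 - z^2 + 2
tr(a^-2 b a b) = tr(a^-1 b a b) tr(a) - tr(a^-1 b a b a) = x^2*y*z - x^3 - x*z^2 - y*z + 3*x
tr(b a^-3 b a) = tr(a^-2 b a b) tr(a) - tr(a^-2 b a b a) = x^3*y*z - x^4 - x^2*z^2 - 2*x*y*z + 4*x^2 + z^2 - 2
tr(a^-3 b a^-1 b) = tr(b a^-3 b) tr(a) - tr(b a^-3 b a) = x^4*y^2 - 2*x^3*y*z - 2*x^2*y^2 + x^2*z^2 + 3*x*y*z - x^2 - z^2 + 2
tr(a^-1 b^-1 a^-3 b) = tr(a^-3 b a^-1) tr(b) - tr(a^-3 b a^-1 b) = x^3*y*z - x^2*y^2 - x^2*z^2 - x*y*z + x^2 + y^2 + z^2 - 2
tr(b^-1 a^-3 b^-1 a^-1) = tr(a^-1 b^-1 a^-3) tr(b) - tr(a^-1 b^-1 a^-3 b) = x^2*z^2 - x*y*z - x^2 - z^2 + 2

x^2*z^2 - x*y*z - x^2 - z^2 + 2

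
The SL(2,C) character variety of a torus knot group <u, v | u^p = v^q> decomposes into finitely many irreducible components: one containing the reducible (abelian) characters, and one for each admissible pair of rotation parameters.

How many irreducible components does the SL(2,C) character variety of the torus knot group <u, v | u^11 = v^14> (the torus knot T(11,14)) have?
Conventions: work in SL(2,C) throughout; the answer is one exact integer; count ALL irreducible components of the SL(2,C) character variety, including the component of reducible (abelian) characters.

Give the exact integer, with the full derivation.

66

In the torus knot group T(11,14), u^11 = v^14 is central, so an irreducible representation sends it to +I or -I (Schur).
This locks tr(u) to 2*cos(pi*alpha/11), alpha in 1..10, and tr(v) to 2*cos(pi*beta/14), beta in 1..13, on each component of irreducible characters.
The two central values (-1)^alpha I and (-1)^beta I must be the same matrix, so alpha and beta share a parity.
count pairs: odd alpha (5 choices) x odd beta (7), plus even alpha (5) x even beta (6): 5*7 + 5*6 = 65.
That is 65 components of irreducible characters, and with the reducible (abelian) component the total is 66.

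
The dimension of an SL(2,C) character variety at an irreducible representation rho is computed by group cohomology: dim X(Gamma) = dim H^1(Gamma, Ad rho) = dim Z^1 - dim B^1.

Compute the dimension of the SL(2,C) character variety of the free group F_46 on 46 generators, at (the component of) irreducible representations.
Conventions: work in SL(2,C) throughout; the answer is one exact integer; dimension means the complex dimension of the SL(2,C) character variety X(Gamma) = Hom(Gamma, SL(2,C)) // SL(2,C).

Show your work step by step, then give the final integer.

135

Here Gamma is free of rank 46 — no relator constrains a cocycle.
So Z^1 = (sl_2)^46 in full: dim Z^1 = 138.
Irreducibility makes the coboundary map sl_2 -> Z^1 injective (trivial centralizer), so dim B^1 = 3.
Therefore dim X = 138 - 3 = 135.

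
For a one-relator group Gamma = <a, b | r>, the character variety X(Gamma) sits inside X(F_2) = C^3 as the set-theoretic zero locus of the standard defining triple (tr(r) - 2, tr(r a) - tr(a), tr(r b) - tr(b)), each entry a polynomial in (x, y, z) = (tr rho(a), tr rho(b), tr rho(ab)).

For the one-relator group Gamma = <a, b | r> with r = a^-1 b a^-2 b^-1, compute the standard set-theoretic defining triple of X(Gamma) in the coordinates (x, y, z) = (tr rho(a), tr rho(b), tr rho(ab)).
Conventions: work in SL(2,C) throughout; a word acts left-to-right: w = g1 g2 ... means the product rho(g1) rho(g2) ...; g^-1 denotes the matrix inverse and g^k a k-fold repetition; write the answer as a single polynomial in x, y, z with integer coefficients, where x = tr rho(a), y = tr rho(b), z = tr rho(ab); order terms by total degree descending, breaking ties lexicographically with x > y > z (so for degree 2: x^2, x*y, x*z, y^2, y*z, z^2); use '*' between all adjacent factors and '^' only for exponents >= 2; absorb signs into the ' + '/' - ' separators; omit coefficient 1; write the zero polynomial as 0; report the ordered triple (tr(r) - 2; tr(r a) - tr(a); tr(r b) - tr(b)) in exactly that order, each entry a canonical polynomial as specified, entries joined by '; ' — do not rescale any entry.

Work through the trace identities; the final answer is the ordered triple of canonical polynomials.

x^2*y*z - x*y^2 - x*z^2 + x - 2; x^2 - x - 2; x^3*y - x^2*z - 2*x*y - y + z

so trace(a^-1) = trace(a) = x
trace(a^-2) = trace(a^-1)*trace(a) - trace(1)   [inverse elimination on a] = x^2 - 2
trace(a b a) = trace(a)*trace(b a) - trace(b)   [square of a] = x*z - y
trace(a b a b) = trace(a b)*trace(a b) - trace(1)   [split at a repeated a] = z^2 - 2
reduce: trace(b^-1 a b a) = trace(a b a)*trace(b) - trace(a b a b)   [inverse elimination on b] = x*y*z - y^2 - z^2 + 2
reduce: trace(a^-1 b^-1 a b) = trace(b^-1 a b)*trace(a) - trace(b^-1 a b a)   [inverse elimination on a] = -x*y*z + x^2 + y^2 + z^2 - 2
so trace(b a^-2 b^-1 a) = trace(a^-1 b^-1 a b)*trace(a) - trace(a^-1 b^-1 a b a)   [inverse elimination on a] = -x^2*y*z + x^3 + x*y^2 + x*z^2 - 3*x
so trace(a^-1 b a^-2 b^-1) = trace(b a^-2 b^-1)*trace(a) - trace(b a^-2 b^-1 a)   [inverse elimination on a] = x^2*y*z - x*y^2 - x*z^2 + x
trace(a^-1 b) = trace(b)*trace(a) - trace(b a)   [inverse elimination on a] = x*y - z
so trace(b a^-2) = trace(a^-1 b)*trace(a) - trace(a^-1 b a)   [inverse elimination on a] = x^2*y - x*z - y
so trace(a^-1 b a^-2) = trace(b a^-2)*trace(a) - trace(b a^-1)   [inverse elimination on a] = x^3*y - x^2*z - 2*x*y + z
assemble the triple (trace(r) - 2; trace(r a) - x; trace(r b) - y)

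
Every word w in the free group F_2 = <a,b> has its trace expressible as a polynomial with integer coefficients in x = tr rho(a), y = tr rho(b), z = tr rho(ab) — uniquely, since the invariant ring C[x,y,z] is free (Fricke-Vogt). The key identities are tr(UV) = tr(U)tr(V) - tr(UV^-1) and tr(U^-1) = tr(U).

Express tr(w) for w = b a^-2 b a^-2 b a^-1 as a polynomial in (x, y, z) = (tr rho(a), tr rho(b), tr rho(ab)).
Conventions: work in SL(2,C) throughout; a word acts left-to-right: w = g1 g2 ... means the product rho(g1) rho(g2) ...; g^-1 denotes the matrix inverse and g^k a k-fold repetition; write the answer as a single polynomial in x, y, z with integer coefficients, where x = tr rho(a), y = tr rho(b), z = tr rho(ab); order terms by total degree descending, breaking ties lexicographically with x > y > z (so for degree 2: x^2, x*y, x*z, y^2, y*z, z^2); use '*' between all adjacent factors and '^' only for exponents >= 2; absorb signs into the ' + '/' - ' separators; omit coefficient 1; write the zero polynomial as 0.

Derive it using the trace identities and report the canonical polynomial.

x^5*y^3 - 3*x^4*y^2*z - 2*x^3*y^3 + 3*x^3*y*z^2 + 4*x^2*y^2*z - x^2*z^3 - x^3*y + x*y^3 - 2*x*y*z^2 + x^2*z - y^2*z + z

reduce: tr(b^2) = tr(b)*tr(b) - tr(1)  (reduce the b square) = y^2 - 2
tr(b^3) = tr(b)*tr(b^2) - tr(b)  (reduce the b square) = y^3 - 3*y
tr(b a b) = tr(b)*tr(a b) - tr(a)  (reduce the b square) = y*z - x
reduce: tr(b^3 a) = tr(b)*tr(b a b) - tr(b a)  (reduce the b square) = y^2*z - x*y - z
reduce: tr(b a^-1 b^2) = tr(b^3)*tr(a) - tr(b^3 a)  (eliminate a^-1) = x*y^3 - y^2*z - 2*x*y + z
so tr(a b a b) = tr(b a)*tr(b a) - tr(1)  (split on b) = z^2 - 2
tr(a b a) = tr(a)*tr(b a) - tr(b)  (reduce the a square) = x*z - y
tr(b^2 a b a) = tr(b)*tr(a b a b) - tr(a b a)  (reduce the b square) = y*z^2 - x*z - y
so tr(b a^-1 b^2 a) = tr(b^2 a b)*tr(a) - tr(b^2 a b a)  (eliminate a^-1) = x*y^2*z - x^2*y - y*z^2 + y
so tr(b a^-1 b a^-1 b) = tr(b a^-1 b^2)*tr(a) - tr(b a^-1 b^2 a)  (eliminate a^-1) = x^2*y^3 - 2*x*y^2*z - x^2*y + y*z^2 + x*z - y
reduce: tr(b a b a b a) = tr(a b a b)*tr(a b) - tr(b a)  (split on a) = z^3 - 3*z
tr(b a b a^-1 b a) = tr(b a b a b)*tr(a) - tr(b a b a b a)  (eliminate a^-1) = x*y*z^2 - x^2*z - z^3 - x*y + 3*z
tr(b a^-1 b a^-1 b a) = tr(b a b a^-1 b)*tr(a) - tr(b a b a^-1 b a)  (eliminate a^-1) = x^2*y^2*z - x^3*y - 2*x*y*z^2 + x^2*z + z^3 + 2*x*y - 3*z
so tr(b a^-1 b a^-1 b a^-1) = tr(b a^-1 b a^-1 b)*tr(a) - tr(b a^-1 b a^-1 b a)  (eliminate a^-1) = x^3*y^3 - 3*x^2*y^2*z + 3*x*y*z^2 - z^3 - 3*x*y + 3*z
tr(b a^-2 b a^-1 b a^-1) = tr(b a^-1 b a^-1 b a^-1)*tr(a) - tr(b a^-1 b a^-1 b)  (eliminate a^-1) = x^4*y^3 - 3*x^3*y^2*z - x^2*y^3 + 3*x^2*y*z^2 + 2*x*y^2*z - x*z^3 - 2*x^2*y - y*z^2 + 2*x*z + y
tr(b^2 a^-2 b) = tr(a^-1 b^3)*tr(a) - tr(a^-1 b^3 a)  (eliminate a^-1) = x^2*y^3 - x*y^2*z - 2*x^2*y - y^3 + x*z + 3*y
tr(a^-1 b a b^2) = tr(b a b^2)*tr(a) - tr(b a b^2 a)  (eliminate a^-1) = x*y^2*z - x^2*y - y*z^2 + y
tr(b^2 a^-2 b a) = tr(a^-1 b a b^2)*tr(a) - tr(a^-1 b a b^2 a)  (eliminate a^-1) = x^2*y^2*z - x^3*y - x*y*z^2 - y^2*z + 2*x*y + z
tr(b a^-2 b a^-1 b) = tr(b^2 a^-2 b)*tr(a) - tr(b^2 a^-2 b a)  (eliminate a^-1) = x^3*y^3 - 2*x^2*y^2*z - x^3*y - x*y^3 + x*y*z^2 + x^2*z + y^2*z + x*y - z
tr(b a^-2 b a^-2 b a^-1) = tr(b a^-2 b a^-1 b a^-1)*tr(a) - tr(b a^-2 b a^-1 b)  (eliminate a^-1) = x^5*y^3 - 3*x^4*y^2*z - 2*x^3*y^3 + 3*x^3*y*z^2 + 4*x^2*y^2*z - x^2*z^3 - x^3*y + x*y^3 - 2*x*y*z^2 + x^2*z - y^2*z + z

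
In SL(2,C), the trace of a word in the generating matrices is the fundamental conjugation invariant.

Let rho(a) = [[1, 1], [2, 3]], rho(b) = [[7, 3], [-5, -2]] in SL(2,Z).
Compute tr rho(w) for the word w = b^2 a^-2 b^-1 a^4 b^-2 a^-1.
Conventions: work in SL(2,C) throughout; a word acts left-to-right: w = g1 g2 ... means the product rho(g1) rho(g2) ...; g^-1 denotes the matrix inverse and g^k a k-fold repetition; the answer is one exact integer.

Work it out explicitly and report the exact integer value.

-89382

rho(b) = [[7, 3], [-5, -2]]
... * rho(b) = [[7, 3], [-5, -2]]  ->  [[34, 15], [-25, -11]]
... * rho(a^-1) = [[3, -1], [-2, 1]]  ->  [[72, -19], [-53, 14]]
... * rho(a^-1) = [[3, -1], [-2, 1]]  ->  [[254, -91], [-187, 67]]
... * rho(b^-1) = [[-2, -3], [5, 7]]  ->  [[-963, -1399], [709, 1030]]
... * rho(a) = [[1, 1], [2, 3]]  ->  [[-3761, -5160], [2769, 3799]]
... * rho(a) = [[1, 1], [2, 3]]  ->  [[-14081, -19241], [10367, 14166]]
... * rho(a) = [[1, 1], [2, 3]]  ->  [[-52563, -71804], [38699, 52865]]
... * rho(a) = [[1, 1], [2, 3]]  ->  [[-196171, -267975], [144429, 197294]]
... * rho(b^-1) = [[-2, -3], [5, 7]]  ->  [[-947533, -1287312], [697612, 947771]]
... * rho(b^-1) = [[-2, -3], [5, 7]]  ->  [[-4541494, -6168585], [3343631, 4541561]]
... * rho(a^-1) = [[3, -1], [-2, 1]]  ->  [[-1287312, -1627091], [947771, 1197930]]
tr = -1287312 + 1197930 = -89382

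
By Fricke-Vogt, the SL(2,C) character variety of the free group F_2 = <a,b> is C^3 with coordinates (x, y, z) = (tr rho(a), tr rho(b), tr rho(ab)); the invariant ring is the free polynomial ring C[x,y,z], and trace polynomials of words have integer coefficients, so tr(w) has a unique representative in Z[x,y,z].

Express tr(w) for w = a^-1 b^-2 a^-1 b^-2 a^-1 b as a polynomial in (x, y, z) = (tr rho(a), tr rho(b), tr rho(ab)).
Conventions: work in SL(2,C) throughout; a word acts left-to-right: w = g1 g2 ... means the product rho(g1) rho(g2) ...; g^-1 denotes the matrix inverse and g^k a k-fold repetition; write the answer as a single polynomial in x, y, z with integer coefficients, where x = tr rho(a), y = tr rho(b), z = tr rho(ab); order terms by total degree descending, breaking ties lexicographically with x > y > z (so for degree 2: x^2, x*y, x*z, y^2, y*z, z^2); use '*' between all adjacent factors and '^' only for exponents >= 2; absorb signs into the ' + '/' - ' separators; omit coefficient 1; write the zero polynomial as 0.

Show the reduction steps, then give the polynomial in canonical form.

x*y^3*z^2 - 2*x^2*y^2*z - y^4*z - y^2*z^3 + x^3*y + x*y^3 + 2*x*y*z^2 - x^2*z + 3*y^2*z - 4*x*y + z

tr(b^-1) = tr(b) = y
tr(b^-2) = tr(b^-1) tr(b) - tr(1) = y^2 - 2
tr(b^-1 a) = tr(a) tr(b) - tr(a b) = x*y - z
next, tr(b^-2 a) = tr(b^-1 a) tr(b) - tr(b^-1 a b) = x*y^2 - y*z - x
tr(b^-1 a^-1 b^-1) = tr(b^-2) tr(a) - tr(b^-2 a) = y*z - x
next, tr(b a b a) = tr(a b) tr(a b) - tr(1)   [split at repeated a] = z^2 - 2
tr(a b a^-1 b) = tr(b a b) tr(a) - tr(b a b a) = x*y*z - x^2 - z^2 + 2
next, tr(a^-1 b^-1 a b) = tr(a b a^-1) tr(b) - tr(a b a^-1 b) = -x*y*z + x^2 + y^2 + z^2 - 2
next, tr(b^-1 a^-1 b^-1 a) = tr(a^-1 b^-1 a) tr(b) - tr(a^-1 b^-1 a b) = x*y*z - x^2 - z^2 + 2
next, tr(a^-1 b^-1 a^-1 b^-1) = tr(b^-1 a^-1 b^-1) tr(a) - tr(b^-1 a^-1 b^-1 a) = z^2 - 2
next, tr(a^-1 b^-1 a^-1) = tr(b^-1 a^-1) tr(a) - tr(b^-1) = x*z - y
and tr(b^-1 a^-1 b^-2 a^-1) = tr(a^-1 b^-1 a^-1 b^-1) tr(b) - tr(a^-1 b^-1 a^-1) = y*z^2 - x*z - y
tr(b^-1 a b^-2) = tr(b^-2 a) tr(b) - tr(b^-2 a b) = x*y^3 - y^2*z - 2*x*y + z
and tr(a^2) = tr(a) tr(a) - tr(1) = x^2 - 2
tr(a b^-1 a) = tr(a^2) tr(b) - tr(a^2 b) = x^2*y - x*z - y
tr(a b^-1 a b) = tr(a b a) tr(b) - tr(a b a b) = x*y*z - y^2 - z^2 + 2
tr(a b^-1 a b^-1) = tr(a b^-1 a) tr(b) - tr(a b^-1 a b) = x^2*y^2 - 2*x*y*z + z^2 - 2
tr(b^-1 a b^-2 a) = tr(a b^-1 a b^-1) tr(b) - tr(a b^-1 a) = x^2*y^3 - 2*x*y^2*z - x^2*y + y*z^2 + x*z - y
tr(a b^-2 a^-1 b^-1) = tr(b^-1 a b^-2) tr(a) - tr(b^-1 a b^-2 a) = x*y^2*z - x^2*y - y*z^2 + y
next, tr(b a b a b a) = tr(a b a b) tr(a b) - tr(b a)   [split at repeated a] = z^3 - 3*z
next, tr(a^-1 b a b a b) = tr(b a b a b) tr(a) - tr(b a b a b a) = x*y*z^2 - x^2*z - z^3 - x*y + 3*z
and tr(b^-1 a^-1 b a b a) = tr(a^-1 b a b a) tr(b) - tr(a^-1 b a b a b) = -x*y*z^2 + x^2*z + y^2*z + z^3 - 3*z
next, tr(a b a b^-2 a^-1 b) = tr(b^-1 a^-1 b a b a) tr(b) - tr(b^-1 a^-1 b a b a b) = -x*y^2*z^2 + x^2*y*z + y^3*z + y*z^3 - 4*y*z + x
tr(a b a b^-2 a^-1 b^-1) = tr(a b a b^-2 a^-1) tr(b) - tr(a b a b^-2 a^-1 b) = x*y^2*z^2 - x^2*y*z - y^3*z - y*z^3 + x*y^2 + 3*y*z - x
tr(b a b^-2 a^-1 b^-2 a) = tr(a b a b^-2 a^-1 b^-1) tr(b) - tr(a b a b^-2 a^-1) = x*y^3*z^2 - x^2*y^2*z - y^4*z - y^2*z^3 + x*y^3 + 3*y^2*z - 2*x*y + z
next, tr(b^-2 a^-1 b^-2 a^-1 b a) = tr(b a b^-2 a^-1 b^-2) tr(a) - tr(b a b^-2 a^-1 b^-2 a) = -x*y^3*z^2 + 2*x^2*y^2*z + y^4*z + y^2*z^3 - x^3*y - x*y^3 - x*y*z^2 - 3*y^2*z + 3*x*y - z
tr(a^-1 b^-2 a^-1 b^-2 a^-1 b) = tr(b^-2 a^-1 b^-2 a^-1 b) tr(a) - tr(b^-2 a^-1 b^-2 a^-1 b a) = x*y^3*z^2 - 2*x^2*y^2*z - y^4*z - y^2*z^3 + x^3*y + x*y^3 + 2*x*y*z^2 - x^2*z + 3*y^2*z - 4*x*y + z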